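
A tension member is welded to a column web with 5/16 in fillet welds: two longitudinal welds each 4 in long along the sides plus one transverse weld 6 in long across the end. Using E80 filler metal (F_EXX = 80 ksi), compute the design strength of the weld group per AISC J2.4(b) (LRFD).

φR_n ≈ 126 kip

t_e = 0.707 × 0.3125 = 0.2209 in.
R_nwl = 0.6 × 80 × 0.2209 × 8 = 84.84 kip (longitudinal, 2 welds).
R_nwt = 0.6 × 80 × 0.2209 × 6 = 63.63 kip (transverse, base value).
(i) R_nwl + R_nwt = 148.5 kip; (ii) 0.85 R_nwl + 1.5 R_nwt = 167.6 kip.
R_n = max = 167.6 kip [governs: (ii)]; φR_n = 125.7 kip.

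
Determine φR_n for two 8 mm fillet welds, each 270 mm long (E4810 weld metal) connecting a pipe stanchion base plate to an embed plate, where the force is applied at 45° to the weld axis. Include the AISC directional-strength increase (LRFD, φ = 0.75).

E48XX → F_EXX = 480 MPa.
t_e = 0.707 × 8 = 5.656 mm; A_we = 5.656 × 540 = 3054 mm².
Directional factor: 1.0 + 0.5 sin^1.5(45°) = 1.297.
F_nw = 0.6 × 480 × 1.297 = 373.6 MPa.
φR_n = 0.75 × 373.6 × 3054 × 10⁻³ = 855.9 kN.

φR_n ≈ 856 kN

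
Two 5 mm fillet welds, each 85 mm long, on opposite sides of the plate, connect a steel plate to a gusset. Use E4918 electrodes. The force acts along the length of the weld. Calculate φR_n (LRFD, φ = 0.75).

E49XX → F_EXX = 490 MPa.
Effective throat t_e = 0.707 × 5 = 3.535 mm.
Total length L = 170 mm; A_we = 3.535 × 170 = 600.9 mm².
F_nw = 0.6 F_EXX = 0.6 × 490 = 294 MPa.
φR_n = 0.75 × 294 × 600.9 × 10⁻³ = 132.5 kN.

φR_n ≈ 133 kN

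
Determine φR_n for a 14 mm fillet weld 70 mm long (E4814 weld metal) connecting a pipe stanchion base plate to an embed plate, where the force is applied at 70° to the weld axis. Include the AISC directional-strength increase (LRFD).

φR_n ≈ 218 kN

E48XX → F_EXX = 480 MPa.
t_e = 0.707 × 14 = 9.898 mm; A_we = 9.898 × 70 = 692.9 mm².
Directional factor: 1.0 + 0.5 sin^1.5(70°) = 1.455.
F_nw = 0.6 × 480 × 1.455 = 419.2 MPa.
φR_n = 0.75 × 419.2 × 692.9 × 10⁻³ = 217.8 kN.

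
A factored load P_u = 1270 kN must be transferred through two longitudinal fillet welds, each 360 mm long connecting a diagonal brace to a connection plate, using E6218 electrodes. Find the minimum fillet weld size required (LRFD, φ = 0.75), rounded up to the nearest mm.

w = 9 mm

E62XX → F_EXX = 620 MPa.
Total weld length L = 720 mm.
Required throat t_e = P_u / (φ × 0.6 F_EXX × L) = 1270 / (0.75 × 0.6 × 620 × 720 × 10⁻³) = 6.322 mm.
Required leg w = t_e / 0.707 = 8.942 mm → use 9 mm.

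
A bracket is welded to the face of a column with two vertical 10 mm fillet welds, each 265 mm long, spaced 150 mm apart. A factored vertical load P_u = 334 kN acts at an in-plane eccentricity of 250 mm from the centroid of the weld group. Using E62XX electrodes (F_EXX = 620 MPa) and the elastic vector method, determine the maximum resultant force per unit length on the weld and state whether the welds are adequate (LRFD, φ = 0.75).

Total weld length L_w = 530 mm. Treat welds as unit-width lines.
Polar moment about centroid: J = 2[d³/12 + d(b/2)²] = 2[265³/12 + 265×75²] = 6083000 mm³.
Direct shear f_v = P/L_w = 334×10³ / 530 = 630.2 N/mm (vertical).
Torsion M = P·e = 334×10³ × 250 = 83500000 N·mm.
Critical point at (x, y) = (75, 132.5) from centroid. f_tx = M·y/J = 1819 N/mm; f_ty = M·x/J = 1030 N/mm.
Resultant f_max = √[f_tx² + (f_v + f_ty)²] = √[1819² + (630.2 + 1030)²] = 2462 N/mm.
Capacity per unit length: φr_n = 0.75 × 0.6 × 620 × (0.707 × 10) = 1973 N/mm.
2462 > 1973 → NOT adequate.

f_max ≈ 2460 N/mm; NOT adequate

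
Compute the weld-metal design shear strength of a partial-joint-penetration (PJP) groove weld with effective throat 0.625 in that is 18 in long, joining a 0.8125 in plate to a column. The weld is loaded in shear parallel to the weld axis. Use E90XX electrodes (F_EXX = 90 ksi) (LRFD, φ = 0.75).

φR_n ≈ 456 kip

Effective throat (given) t_e = 0.625 in.
A_we = 0.625 × 18 = 11.25 in².
F_nw = 0.6 F_EXX = 54 ksi.
φR_n = 0.75 × 54 × 11.25 = 455.6 kip.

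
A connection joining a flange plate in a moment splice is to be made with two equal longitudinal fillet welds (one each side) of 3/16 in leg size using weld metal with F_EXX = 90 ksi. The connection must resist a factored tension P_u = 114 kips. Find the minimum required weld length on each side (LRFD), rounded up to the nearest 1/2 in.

L = 11 in on each side

Throat t_e = 0.707 × 0.1875 = 0.1326 in.
φr_n = 0.75 × 0.6 × 90 × 0.1326 = 5.369 kips/in.
L_req = P_u / φr_n = 114 / 5.369 = 21.23 in total.
Per side: 21.23 / 2 = 10.62 in.
Round up → use L = 11 in on each side.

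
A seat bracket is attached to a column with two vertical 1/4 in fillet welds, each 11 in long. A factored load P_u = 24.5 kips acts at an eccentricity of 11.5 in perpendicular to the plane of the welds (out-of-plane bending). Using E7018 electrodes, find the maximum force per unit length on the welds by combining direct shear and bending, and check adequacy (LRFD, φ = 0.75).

f_max ≈ 7.07 kip/in; NOT adequate

E70XX → F_EXX = 70 ksi.
L_w = 2 × 11 = 22 in; section modulus (unit throat) S = 2 × L²/6 = 40.33 in².
Direct shear f_v = P/L_w = 24.5/22 = 1.114 kip/in.
Moment M = P × e = 24.5 × 11.5 = 281.75 kip·in; bending f_b = M/S = 6.986 kip/in.
f_max = √(f_v² + f_b²) = √(1.114² + 6.986²) = 7.074 kip/in.
φr_n = 0.75 × 0.6 × 70 × (0.707 × 0.25) = 5.568 kip/in → NOT adequate.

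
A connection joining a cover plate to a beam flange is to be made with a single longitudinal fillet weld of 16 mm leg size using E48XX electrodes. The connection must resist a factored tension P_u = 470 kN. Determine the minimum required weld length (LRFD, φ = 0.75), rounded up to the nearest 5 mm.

E48XX → F_EXX = 480 MPa.
Throat t_e = 0.707 × 16 = 11.31 mm.
φr_n = 0.75 × 0.6 × 480 × 11.31 × 10⁻³ = 2.443 kN/mm.
L_req = P_u / φr_n = 470 / 2.443 = 192.4 mm total.
Round up → use L = 195 mm.

L = 195 mm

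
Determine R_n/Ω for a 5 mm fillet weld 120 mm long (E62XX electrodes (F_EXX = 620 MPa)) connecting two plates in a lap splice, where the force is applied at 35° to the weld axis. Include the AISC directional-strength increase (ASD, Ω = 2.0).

R_n/Ω ≈ 96 kN

t_e = 0.707 × 5 = 3.535 mm; A_we = 3.535 × 120 = 424.2 mm².
Directional factor: 1.0 + 0.5 sin^1.5(35°) = 1.217.
F_nw = 0.6 × 620 × 1.217 = 452.8 MPa.
R_n/Ω = (452.8 × 424.2) / 2.0 × 10⁻³ = 96.04 kN.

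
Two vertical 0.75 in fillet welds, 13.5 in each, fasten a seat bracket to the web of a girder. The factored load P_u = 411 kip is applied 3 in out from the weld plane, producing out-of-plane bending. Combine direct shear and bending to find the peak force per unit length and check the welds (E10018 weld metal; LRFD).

E100XX → F_EXX = 100 ksi.
L_w = 2 × 13.5 = 27 in; section modulus (unit throat) S = 2 × L²/6 = 60.75 in².
Direct shear f_v = P/L_w = 411/27 = 15.22 kip/in.
Moment M = P × e = 411 × 3 = 1233 kip·in; bending f_b = M/S = 20.3 kip/in.
f_max = √(f_v² + f_b²) = √(15.22² + 20.3²) = 25.37 kip/in.
φr_n = 0.75 × 0.6 × 100 × (0.707 × 0.75) = 23.86 kip/in → NOT adequate.

f_max ≈ 25.4 kip/in; NOT adequate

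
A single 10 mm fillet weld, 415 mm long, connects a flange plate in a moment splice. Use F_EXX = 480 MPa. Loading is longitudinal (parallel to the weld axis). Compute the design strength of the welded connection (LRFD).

φR_n ≈ 634 kN

Effective throat t_e = 0.707 × 10 = 7.07 mm.
Total length L = 415 mm; A_we = 7.07 × 415 = 2934 mm².
F_nw = 0.6 F_EXX = 0.6 × 480 = 288 MPa.
φR_n = 0.75 × 288 × 2934 × 10⁻³ = 633.8 kN.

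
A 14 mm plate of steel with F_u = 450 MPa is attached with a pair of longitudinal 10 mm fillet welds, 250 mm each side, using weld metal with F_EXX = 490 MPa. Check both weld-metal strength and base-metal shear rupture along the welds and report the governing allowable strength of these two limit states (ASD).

t_e = 0.707 × 10 = 7.07 mm; L = 500 mm.
Weld metal: R_n/Ω = (1/2.0) × 0.6 × 490 × 7.07 × 500 × 10⁻³ = 519.6 kN.
Base metal (shear rupture): R_n/Ω = (1/2.0) × 0.6 × 450 × 14 × 500 × 10⁻³ = 945 kN.
Governing: weld metal.

R_n/Ω ≈ 520 kN (weld metal governs)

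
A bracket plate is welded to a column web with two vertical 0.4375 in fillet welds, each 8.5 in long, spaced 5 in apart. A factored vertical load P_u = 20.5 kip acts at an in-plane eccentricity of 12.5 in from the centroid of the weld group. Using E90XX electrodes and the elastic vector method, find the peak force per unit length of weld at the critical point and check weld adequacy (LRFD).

f_max ≈ 6.75 kip/in; adequate

E90XX → F_EXX = 90 ksi.
Total weld length L_w = 17 in. Treat welds as unit-width lines.
Polar moment about centroid: J = 2[d³/12 + d(b/2)²] = 2[8.5³/12 + 8.5×2.5²] = 208.6 in³.
Direct shear f_v = P/L_w = 20.5 / 17 = 1.206 kip/in (vertical).
Torsion M = P·e = 20.5 × 12.5 = 256.25 kip·in.
Critical point at (x, y) = (2.5, 4.25) from centroid. f_tx = M·y/J = 5.221 kip/in; f_ty = M·x/J = 3.071 kip/in.
Resultant f_max = √[f_tx² + (f_v + f_ty)²] = √[5.221² + (1.206 + 3.071)²] = 6.749 kip/in.
Capacity per unit length: φr_n = 0.75 × 0.6 × 90 × (0.707 × 0.4375) = 12.53 kip/in.
6.749 ≤ 12.53 → adequate.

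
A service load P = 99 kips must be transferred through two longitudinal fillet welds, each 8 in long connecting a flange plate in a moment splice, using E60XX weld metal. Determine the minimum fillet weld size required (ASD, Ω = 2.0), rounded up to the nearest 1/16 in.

w = 1/2 in

E60XX → F_EXX = 60 ksi.
Total weld length L = 16 in.
Required throat t_e = P × Ω / (0.6 F_EXX × L) = 99 × 2.0 / (0.6 × 60 × 16) = 0.3438 in.
Required leg w = t_e / 0.707 = 0.4862 in → use 1/2 in.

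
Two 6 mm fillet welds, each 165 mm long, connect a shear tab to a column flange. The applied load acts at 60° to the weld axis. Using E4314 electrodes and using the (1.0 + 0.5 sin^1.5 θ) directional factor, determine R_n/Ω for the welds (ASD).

R_n/Ω ≈ 253 kN

E43XX → F_EXX = 430 MPa.
t_e = 0.707 × 6 = 4.242 mm; A_we = 4.242 × 330 = 1400 mm².
Directional factor: 1.0 + 0.5 sin^1.5(60°) = 1.403.
F_nw = 0.6 × 430 × 1.403 = 362 MPa.
R_n/Ω = (362 × 1400) / 2.0 × 10⁻³ = 253.3 kN.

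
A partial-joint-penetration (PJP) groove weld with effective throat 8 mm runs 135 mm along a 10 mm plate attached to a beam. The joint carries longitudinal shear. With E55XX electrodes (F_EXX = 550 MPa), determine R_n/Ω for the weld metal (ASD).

Effective throat (given) t_e = 8 mm.
A_we = 8 × 135 = 1080 mm².
F_nw = 0.6 F_EXX = 330 MPa.
R_n/Ω = (330 × 1080) / 2.0 × 10⁻³ = 178.2 kN.

R_n/Ω ≈ 178 kN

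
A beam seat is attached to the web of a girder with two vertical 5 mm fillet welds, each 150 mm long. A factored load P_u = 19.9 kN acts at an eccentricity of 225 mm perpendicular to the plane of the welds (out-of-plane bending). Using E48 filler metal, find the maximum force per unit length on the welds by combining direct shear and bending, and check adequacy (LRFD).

E48XX → F_EXX = 480 MPa.
L_w = 2 × 150 = 300 mm; section modulus (unit throat) S = 2 × L²/6 = 7500 mm².
Direct shear f_v = P/L_w = 19.9×10³/300 = 66.33 N/mm.
Moment M = P × e = 19.9×10³ × 225 = 4477500 N·mm; bending f_b = M/S = 597 N/mm.
f_max = √(f_v² + f_b²) = √(66.33² + 597²) = 600.7 N/mm.
φr_n = 0.75 × 0.6 × 480 × (0.707 × 5) = 763.6 N/mm → adequate.

f_max ≈ 601 N/mm; adequate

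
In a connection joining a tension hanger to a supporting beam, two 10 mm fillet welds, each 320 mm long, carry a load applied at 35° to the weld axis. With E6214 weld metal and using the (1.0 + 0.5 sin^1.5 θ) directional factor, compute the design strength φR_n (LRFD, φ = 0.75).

φR_n ≈ 1540 kN

E62XX → F_EXX = 620 MPa.
t_e = 0.707 × 10 = 7.07 mm; A_we = 7.07 × 640 = 4525 mm².
Directional factor: 1.0 + 0.5 sin^1.5(35°) = 1.217.
F_nw = 0.6 × 620 × 1.217 = 452.8 MPa.
φR_n = 0.75 × 452.8 × 4525 × 10⁻³ = 1537 kN.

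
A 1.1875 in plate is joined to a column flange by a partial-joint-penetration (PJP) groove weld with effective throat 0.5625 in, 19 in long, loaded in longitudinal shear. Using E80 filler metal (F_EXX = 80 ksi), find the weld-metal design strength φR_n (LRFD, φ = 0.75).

φR_n ≈ 385 kips

Effective throat (given) t_e = 0.5625 in.
A_we = 0.5625 × 19 = 10.69 in².
F_nw = 0.6 F_EXX = 48 ksi.
φR_n = 0.75 × 48 × 10.69 = 384.8 kips.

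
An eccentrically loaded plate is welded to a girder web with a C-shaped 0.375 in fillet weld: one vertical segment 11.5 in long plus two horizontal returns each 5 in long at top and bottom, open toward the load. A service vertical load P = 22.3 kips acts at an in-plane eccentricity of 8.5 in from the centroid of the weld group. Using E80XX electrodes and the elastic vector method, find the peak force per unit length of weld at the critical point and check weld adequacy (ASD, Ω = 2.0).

E80XX → F_EXX = 80 ksi.
Total weld length L_w = 21.5 in. Treat welds as unit-width lines.
Centroid: x̄ = 2×5×2.5 / 21.5 = 1.163 in from the vertical weld.
Polar moment about centroid: J = I_x + I_y = [11.5³/12 + 2×5×5.75²] + [11.5×1.163² + 2(5³/12 + 5×1.337²)] = 511.6 in³.
Direct shear f_v = P/L_w = 22.3 / 21.5 = 1.037 kip/in (vertical).
Torsion M = P·e = 22.3 × 8.5 = 189.55 kip·in.
Critical point at (x, y) = (3.837, 5.75) from centroid. f_tx = M·y/J = 2.13 kip/in; f_ty = M·x/J = 1.422 kip/in.
Resultant f_max = √[f_tx² + (f_v + f_ty)²] = √[2.13² + (1.037 + 1.422)²] = 3.253 kip/in.
Capacity per unit length: r_n/Ω = (1/2.0) × 0.6 × 80 × (0.707 × 0.375) = 6.363 kip/in.
3.253 ≤ 6.363 → adequate.

f_max ≈ 3.25 kip/in; adequate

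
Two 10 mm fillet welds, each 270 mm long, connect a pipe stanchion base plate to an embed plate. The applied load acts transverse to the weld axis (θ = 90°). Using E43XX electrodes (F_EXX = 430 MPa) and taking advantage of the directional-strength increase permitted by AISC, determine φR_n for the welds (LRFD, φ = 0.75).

t_e = 0.707 × 10 = 7.07 mm; A_we = 7.07 × 540 = 3818 mm².
Directional factor: 1.0 + 0.5 sin^1.5(90°) = 1.5.
F_nw = 0.6 × 430 × 1.5 = 387 MPa.
φR_n = 0.75 × 387 × 3818 × 10⁻³ = 1108 kN.

φR_n ≈ 1110 kN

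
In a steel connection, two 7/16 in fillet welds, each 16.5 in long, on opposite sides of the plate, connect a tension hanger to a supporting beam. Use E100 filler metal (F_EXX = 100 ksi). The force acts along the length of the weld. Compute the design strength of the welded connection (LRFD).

φR_n ≈ 459 kips

Effective throat t_e = 0.707 × 0.4375 = 0.3093 in.
Total length L = 33 in; A_we = 0.3093 × 33 = 10.21 in².
F_nw = 0.6 F_EXX = 0.6 × 100 = 60 ksi.
φR_n = 0.75 × 60 × 10.21 = 459.3 kips.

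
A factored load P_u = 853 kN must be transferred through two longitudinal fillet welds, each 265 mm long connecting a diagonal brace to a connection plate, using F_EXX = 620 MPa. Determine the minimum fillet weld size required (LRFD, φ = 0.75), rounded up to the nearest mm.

Total weld length L = 530 mm.
Required throat t_e = P_u / (φ × 0.6 F_EXX × L) = 853 / (0.75 × 0.6 × 620 × 530 × 10⁻³) = 5.769 mm.
Required leg w = t_e / 0.707 = 8.159 mm → use 9 mm.

w = 9 mm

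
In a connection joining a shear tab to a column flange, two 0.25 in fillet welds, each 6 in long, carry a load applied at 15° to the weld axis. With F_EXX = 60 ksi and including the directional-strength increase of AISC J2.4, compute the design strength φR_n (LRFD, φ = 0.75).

φR_n ≈ 61 kip

t_e = 0.707 × 0.25 = 0.1767 in; A_we = 0.1767 × 12 = 2.121 in².
Directional factor: 1.0 + 0.5 sin^1.5(15°) = 1.066.
F_nw = 0.6 × 60 × 1.066 = 38.37 ksi.
φR_n = 0.75 × 38.37 × 2.121 = 61.04 kip.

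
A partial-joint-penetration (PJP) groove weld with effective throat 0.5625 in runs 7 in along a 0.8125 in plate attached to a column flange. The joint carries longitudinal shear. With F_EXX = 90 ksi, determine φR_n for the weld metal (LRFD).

Effective throat (given) t_e = 0.5625 in.
A_we = 0.5625 × 7 = 3.938 in².
F_nw = 0.6 F_EXX = 54 ksi.
φR_n = 0.75 × 54 × 3.938 = 159.5 kip.

φR_n ≈ 159 kip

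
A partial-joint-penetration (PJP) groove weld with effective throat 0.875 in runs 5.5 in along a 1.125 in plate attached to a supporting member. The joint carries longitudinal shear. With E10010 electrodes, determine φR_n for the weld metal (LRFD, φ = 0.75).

φR_n ≈ 217 kips

E100XX → F_EXX = 100 ksi.
Effective throat (given) t_e = 0.875 in.
A_we = 0.875 × 5.5 = 4.812 in².
F_nw = 0.6 F_EXX = 60 ksi.
φR_n = 0.75 × 60 × 4.812 = 216.6 kips.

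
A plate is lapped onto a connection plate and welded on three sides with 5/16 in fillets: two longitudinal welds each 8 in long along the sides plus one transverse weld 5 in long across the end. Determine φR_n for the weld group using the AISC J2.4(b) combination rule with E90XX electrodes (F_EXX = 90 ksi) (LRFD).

φR_n ≈ 189 kip

t_e = 0.707 × 0.3125 = 0.2209 in.
R_nwl = 0.6 × 90 × 0.2209 × 16 = 190.9 kip (longitudinal, 2 welds).
R_nwt = 0.6 × 90 × 0.2209 × 5 = 59.65 kip (transverse, base value).
(i) R_nwl + R_nwt = 250.5 kip; (ii) 0.85 R_nwl + 1.5 R_nwt = 251.7 kip.
R_n = max = 251.7 kip [governs: (ii)]; φR_n = 188.8 kip.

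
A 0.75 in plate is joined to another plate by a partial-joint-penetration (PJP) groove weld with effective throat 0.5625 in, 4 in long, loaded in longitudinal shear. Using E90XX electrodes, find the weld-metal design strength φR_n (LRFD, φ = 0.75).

φR_n ≈ 91.1 kips

E90XX → F_EXX = 90 ksi.
Effective throat (given) t_e = 0.5625 in.
A_we = 0.5625 × 4 = 2.25 in².
F_nw = 0.6 F_EXX = 54 ksi.
φR_n = 0.75 × 54 × 2.25 = 91.12 kips.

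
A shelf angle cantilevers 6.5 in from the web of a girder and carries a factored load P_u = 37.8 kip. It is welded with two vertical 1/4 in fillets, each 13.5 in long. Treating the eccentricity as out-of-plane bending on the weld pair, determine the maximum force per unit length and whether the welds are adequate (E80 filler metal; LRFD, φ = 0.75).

E80XX → F_EXX = 80 ksi.
L_w = 2 × 13.5 = 27 in; section modulus (unit throat) S = 2 × L²/6 = 60.75 in².
Direct shear f_v = P/L_w = 37.8/27 = 1.4 kip/in.
Moment M = P × e = 37.8 × 6.5 = 245.7 kip·in; bending f_b = M/S = 4.044 kip/in.
f_max = √(f_v² + f_b²) = √(1.4² + 4.044²) = 4.28 kip/in.
φr_n = 0.75 × 0.6 × 80 × (0.707 × 0.25) = 6.363 kip/in → adequate.

f_max ≈ 4.28 kip/in; adequate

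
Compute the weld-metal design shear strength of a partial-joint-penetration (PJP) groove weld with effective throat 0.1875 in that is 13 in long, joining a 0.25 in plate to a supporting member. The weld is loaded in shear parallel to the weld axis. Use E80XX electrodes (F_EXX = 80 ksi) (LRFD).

Effective throat (given) t_e = 0.1875 in.
A_we = 0.1875 × 13 = 2.438 in².
F_nw = 0.6 F_EXX = 48 ksi.
φR_n = 0.75 × 48 × 2.438 = 87.75 kip.

φR_n ≈ 87.8 kip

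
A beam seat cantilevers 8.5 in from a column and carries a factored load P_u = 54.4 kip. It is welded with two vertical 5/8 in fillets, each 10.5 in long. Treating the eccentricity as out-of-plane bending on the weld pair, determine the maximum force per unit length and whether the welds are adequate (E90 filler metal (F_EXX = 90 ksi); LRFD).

f_max ≈ 12.8 kip/in; adequate

L_w = 2 × 10.5 = 21 in; section modulus (unit throat) S = 2 × L²/6 = 36.75 in².
Direct shear f_v = P/L_w = 54.4/21 = 2.59 kip/in.
Moment M = P × e = 54.4 × 8.5 = 462.4 kip·in; bending f_b = M/S = 12.58 kip/in.
f_max = √(f_v² + f_b²) = √(2.59² + 12.58²) = 12.85 kip/in.
φr_n = 0.75 × 0.6 × 90 × (0.707 × 0.625) = 17.9 kip/in → adequate.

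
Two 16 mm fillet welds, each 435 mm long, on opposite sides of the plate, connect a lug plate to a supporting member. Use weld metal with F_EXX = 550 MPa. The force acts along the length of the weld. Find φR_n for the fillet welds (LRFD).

φR_n ≈ 2440 kN

Effective throat t_e = 0.707 × 16 = 11.31 mm.
Total length L = 870 mm; A_we = 11.31 × 870 = 9841 mm².
F_nw = 0.6 F_EXX = 0.6 × 550 = 330 MPa.
φR_n = 0.75 × 330 × 9841 × 10⁻³ = 2436 kN.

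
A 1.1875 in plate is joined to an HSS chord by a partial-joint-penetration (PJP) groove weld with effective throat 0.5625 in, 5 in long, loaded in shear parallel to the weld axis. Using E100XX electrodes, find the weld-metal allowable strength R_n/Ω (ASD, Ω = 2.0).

R_n/Ω ≈ 84.4 kip

E100XX → F_EXX = 100 ksi.
Effective throat (given) t_e = 0.5625 in.
A_we = 0.5625 × 5 = 2.812 in².
F_nw = 0.6 F_EXX = 60 ksi.
R_n/Ω = (60 × 2.812) / 2.0 = 84.38 kip.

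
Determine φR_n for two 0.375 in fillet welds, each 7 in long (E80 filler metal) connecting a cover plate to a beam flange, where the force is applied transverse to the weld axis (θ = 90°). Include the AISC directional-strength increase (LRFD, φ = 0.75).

φR_n ≈ 200 kips

E80XX → F_EXX = 80 ksi.
t_e = 0.707 × 0.375 = 0.2651 in; A_we = 0.2651 × 14 = 3.712 in².
Directional factor: 1.0 + 0.5 sin^1.5(90°) = 1.5.
F_nw = 0.6 × 80 × 1.5 = 72 ksi.
φR_n = 0.75 × 72 × 3.712 = 200.4 kips.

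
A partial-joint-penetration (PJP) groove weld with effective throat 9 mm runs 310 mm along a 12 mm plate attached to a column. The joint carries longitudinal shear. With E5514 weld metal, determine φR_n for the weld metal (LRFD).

E55XX → F_EXX = 550 MPa.
Effective throat (given) t_e = 9 mm.
A_we = 9 × 310 = 2790 mm².
F_nw = 0.6 F_EXX = 330 MPa.
φR_n = 0.75 × 330 × 2790 × 10⁻³ = 690.5 kN.

φR_n ≈ 691 kN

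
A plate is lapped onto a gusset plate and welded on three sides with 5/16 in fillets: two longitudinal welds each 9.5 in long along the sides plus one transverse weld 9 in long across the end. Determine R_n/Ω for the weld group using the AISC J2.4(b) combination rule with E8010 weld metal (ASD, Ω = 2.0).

E80XX → F_EXX = 80 ksi.
t_e = 0.707 × 0.3125 = 0.2209 in.
R_nwl = 0.6 × 80 × 0.2209 × 19 = 201.5 kip (longitudinal, 2 welds).
R_nwt = 0.6 × 80 × 0.2209 × 9 = 95.44 kip (transverse, base value).
(i) R_nwl + R_nwt = 296.9 kip; (ii) 0.85 R_nwl + 1.5 R_nwt = 314.4 kip.
R_n = max = 314.4 kip [governs: (ii)]; R_n/Ω = 157.2 kip.

R_n/Ω ≈ 157 kip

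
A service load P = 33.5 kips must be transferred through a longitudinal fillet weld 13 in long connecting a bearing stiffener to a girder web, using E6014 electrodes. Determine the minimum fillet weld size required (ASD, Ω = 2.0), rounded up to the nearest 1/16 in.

w = 1/4 in

E60XX → F_EXX = 60 ksi.
Total weld length L = 13 in.
Required throat t_e = P × Ω / (0.6 F_EXX × L) = 33.5 × 2.0 / (0.6 × 60 × 13) = 0.1432 in.
Required leg w = t_e / 0.707 = 0.2025 in → use 1/4 in.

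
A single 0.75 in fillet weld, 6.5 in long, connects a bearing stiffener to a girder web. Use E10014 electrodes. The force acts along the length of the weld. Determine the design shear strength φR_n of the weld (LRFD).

φR_n ≈ 155 kip

E100XX → F_EXX = 100 ksi.
Effective throat t_e = 0.707 × 0.75 = 0.5302 in.
Total length L = 6.5 in; A_we = 0.5302 × 6.5 = 3.447 in².
F_nw = 0.6 F_EXX = 0.6 × 100 = 60 ksi.
φR_n = 0.75 × 60 × 3.447 = 155.1 kip.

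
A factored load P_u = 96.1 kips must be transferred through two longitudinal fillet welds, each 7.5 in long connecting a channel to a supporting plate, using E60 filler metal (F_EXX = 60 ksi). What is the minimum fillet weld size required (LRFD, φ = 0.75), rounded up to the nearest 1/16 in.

Total weld length L = 15 in.
Required throat t_e = P_u / (φ × 0.6 F_EXX × L) = 96.1 / (0.75 × 0.6 × 60 × 15) = 0.2373 in.
Required leg w = t_e / 0.707 = 0.3356 in → use 3/8 in.

w = 3/8 in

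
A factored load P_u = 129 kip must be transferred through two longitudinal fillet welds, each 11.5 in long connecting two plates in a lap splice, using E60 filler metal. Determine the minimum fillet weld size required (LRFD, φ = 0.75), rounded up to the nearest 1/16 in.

w = 5/16 in

E60XX → F_EXX = 60 ksi.
Total weld length L = 23 in.
Required throat t_e = P_u / (φ × 0.6 F_EXX × L) = 129 / (0.75 × 0.6 × 60 × 23) = 0.2077 in.
Required leg w = t_e / 0.707 = 0.2938 in → use 5/16 in.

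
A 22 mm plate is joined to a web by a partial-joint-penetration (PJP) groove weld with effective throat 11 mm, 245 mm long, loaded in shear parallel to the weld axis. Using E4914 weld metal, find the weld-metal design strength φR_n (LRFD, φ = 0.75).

E49XX → F_EXX = 490 MPa.
Effective throat (given) t_e = 11 mm.
A_we = 11 × 245 = 2695 mm².
F_nw = 0.6 F_EXX = 294 MPa.
φR_n = 0.75 × 294 × 2695 × 10⁻³ = 594.2 kN.

φR_n ≈ 594 kN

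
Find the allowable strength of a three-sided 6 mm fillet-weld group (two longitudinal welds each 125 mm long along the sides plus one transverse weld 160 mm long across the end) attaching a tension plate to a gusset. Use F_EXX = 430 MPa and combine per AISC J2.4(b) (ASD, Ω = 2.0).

R_n/Ω ≈ 248 kN

t_e = 0.707 × 6 = 4.242 mm.
R_nwl = 0.6 × 430 × 4.242 × 250 × 10⁻³ = 273.6 kN (longitudinal, 2 welds).
R_nwt = 0.6 × 430 × 4.242 × 160 × 10⁻³ = 175.1 kN (transverse, base value).
(i) R_nwl + R_nwt = 448.7 kN; (ii) 0.85 R_nwl + 1.5 R_nwt = 495.2 kN.
R_n = max = 495.2 kN [governs: (ii)]; R_n/Ω = 247.6 kN.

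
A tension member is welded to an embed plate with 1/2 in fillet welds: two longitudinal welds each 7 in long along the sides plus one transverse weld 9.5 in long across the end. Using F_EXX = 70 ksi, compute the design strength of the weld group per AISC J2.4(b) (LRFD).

φR_n ≈ 291 kip

t_e = 0.707 × 0.5 = 0.3535 in.
R_nwl = 0.6 × 70 × 0.3535 × 14 = 207.9 kip (longitudinal, 2 welds).
R_nwt = 0.6 × 70 × 0.3535 × 9.5 = 141 kip (transverse, base value).
(i) R_nwl + R_nwt = 348.9 kip; (ii) 0.85 R_nwl + 1.5 R_nwt = 388.2 kip.
R_n = max = 388.2 kip [governs: (ii)]; φR_n = 291.2 kip.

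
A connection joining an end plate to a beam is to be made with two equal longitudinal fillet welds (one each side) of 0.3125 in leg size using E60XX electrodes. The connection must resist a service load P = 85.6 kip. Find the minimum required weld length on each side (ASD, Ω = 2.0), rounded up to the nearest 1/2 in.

L = 11 in on each side

E60XX → F_EXX = 60 ksi.
Throat t_e = 0.707 × 0.3125 = 0.2209 in.
r_n/Ω = (0.6 × 60 × 0.2209) / 2.0 = 3.977 kip/in.
L_req = P / (r_n/Ω) = 85.6 / 3.977 = 21.52 in total.
Per side: 21.52 / 2 = 10.76 in.
Round up → use L = 11 in on each side.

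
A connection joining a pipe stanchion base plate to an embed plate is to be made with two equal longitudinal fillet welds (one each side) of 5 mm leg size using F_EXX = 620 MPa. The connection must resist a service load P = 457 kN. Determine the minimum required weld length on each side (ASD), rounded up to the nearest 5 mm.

L = 350 mm on each side

Throat t_e = 0.707 × 5 = 3.535 mm.
r_n/Ω = (0.6 × 620 × 3.535) / 2.0 = 657.5 N/mm = 0.6575 kN/mm.
L_req = P / (r_n/Ω) = 457 / 0.6575 = 695 mm total.
Per side: 695 / 2 = 347.5 mm.
Round up → use L = 350 mm on each side.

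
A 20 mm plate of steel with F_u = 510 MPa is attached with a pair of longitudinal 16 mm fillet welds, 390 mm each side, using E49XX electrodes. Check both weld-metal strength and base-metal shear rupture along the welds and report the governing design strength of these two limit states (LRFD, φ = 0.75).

E49XX → F_EXX = 490 MPa.
t_e = 0.707 × 16 = 11.31 mm; L = 780 mm.
Weld metal: φR_n = 0.75 × 0.6 × 490 × 11.31 × 780 × 10⁻³ = 1946 kN.
Base metal (shear rupture): φR_n = 0.75 × 0.6 × 510 × 20 × 780 × 10⁻³ = 3580 kN.
Governing: weld metal.

φR_n ≈ 1950 kN (weld metal governs)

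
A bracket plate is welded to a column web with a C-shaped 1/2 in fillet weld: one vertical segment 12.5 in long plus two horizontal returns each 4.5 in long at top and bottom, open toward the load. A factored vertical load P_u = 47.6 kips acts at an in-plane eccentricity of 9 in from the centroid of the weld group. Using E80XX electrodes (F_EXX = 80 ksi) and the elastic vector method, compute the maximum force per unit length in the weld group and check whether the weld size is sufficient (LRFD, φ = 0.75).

Total weld length L_w = 21.5 in. Treat welds as unit-width lines.
Centroid: x̄ = 2×4.5×2.25 / 21.5 = 0.9419 in from the vertical weld.
Polar moment about centroid: J = I_x + I_y = [12.5³/12 + 2×4.5×6.25²] + [12.5×0.9419² + 2(4.5³/12 + 4.5×1.308²)] = 556 in³.
Direct shear f_v = P/L_w = 47.6 / 21.5 = 2.214 kip/in (vertical).
Torsion M = P·e = 47.6 × 9 = 428.4 kip·in.
Critical point at (x, y) = (3.558, 6.25) from centroid. f_tx = M·y/J = 4.816 kip/in; f_ty = M·x/J = 2.742 kip/in.
Resultant f_max = √[f_tx² + (f_v + f_ty)²] = √[4.816² + (2.214 + 2.742)²] = 6.91 kip/in.
Capacity per unit length: φr_n = 0.75 × 0.6 × 80 × (0.707 × 0.5) = 12.73 kip/in.
6.91 ≤ 12.73 → adequate.

f_max ≈ 6.91 kip/in; adequate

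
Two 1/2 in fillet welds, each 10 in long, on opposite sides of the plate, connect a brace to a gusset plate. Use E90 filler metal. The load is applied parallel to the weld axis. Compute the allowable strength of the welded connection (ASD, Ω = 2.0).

R_n/Ω ≈ 191 kip

E90XX → F_EXX = 90 ksi.
Effective throat t_e = 0.707 × 0.5 = 0.3535 in.
Total length L = 20 in; A_we = 0.3535 × 20 = 7.07 in².
F_nw = 0.6 F_EXX = 0.6 × 90 = 54 ksi.
R_n = 54 × 7.07 = 381.8 kip; R_n/Ω = 381.8/2.0 = 190.9 kip.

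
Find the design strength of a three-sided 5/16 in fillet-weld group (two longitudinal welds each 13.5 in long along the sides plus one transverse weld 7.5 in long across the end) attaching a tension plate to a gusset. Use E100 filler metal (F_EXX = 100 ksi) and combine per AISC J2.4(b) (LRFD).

t_e = 0.707 × 0.3125 = 0.2209 in.
R_nwl = 0.6 × 100 × 0.2209 × 27 = 357.9 kip (longitudinal, 2 welds).
R_nwt = 0.6 × 100 × 0.2209 × 7.5 = 99.42 kip (transverse, base value).
(i) R_nwl + R_nwt = 457.3 kip; (ii) 0.85 R_nwl + 1.5 R_nwt = 453.4 kip.
R_n = max = 457.3 kip [governs: (i)]; φR_n = 343 kip.

φR_n ≈ 343 kip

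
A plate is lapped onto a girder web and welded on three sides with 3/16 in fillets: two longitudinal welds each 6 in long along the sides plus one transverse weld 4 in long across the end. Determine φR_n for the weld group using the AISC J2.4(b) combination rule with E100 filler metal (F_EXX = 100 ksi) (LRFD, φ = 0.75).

t_e = 0.707 × 0.1875 = 0.1326 in.
R_nwl = 0.6 × 100 × 0.1326 × 12 = 95.45 kips (longitudinal, 2 welds).
R_nwt = 0.6 × 100 × 0.1326 × 4 = 31.82 kips (transverse, base value).
(i) R_nwl + R_nwt = 127.3 kips; (ii) 0.85 R_nwl + 1.5 R_nwt = 128.9 kips.
R_n = max = 128.9 kips [governs: (ii)]; φR_n = 96.64 kips.

φR_n ≈ 96.6 kips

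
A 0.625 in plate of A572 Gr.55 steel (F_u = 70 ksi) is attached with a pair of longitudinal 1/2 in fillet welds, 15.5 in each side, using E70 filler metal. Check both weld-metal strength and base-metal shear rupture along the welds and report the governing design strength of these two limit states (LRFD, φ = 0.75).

E70XX → F_EXX = 70 ksi.
t_e = 0.707 × 0.5 = 0.3535 in; L = 31 in.
Weld metal: φR_n = 0.75 × 0.6 × 70 × 0.3535 × 31 = 345.2 kips.
Base metal (shear rupture): φR_n = 0.75 × 0.6 × 70 × 0.625 × 31 = 610.3 kips.
Governing: weld metal.

φR_n ≈ 345 kips (weld metal governs)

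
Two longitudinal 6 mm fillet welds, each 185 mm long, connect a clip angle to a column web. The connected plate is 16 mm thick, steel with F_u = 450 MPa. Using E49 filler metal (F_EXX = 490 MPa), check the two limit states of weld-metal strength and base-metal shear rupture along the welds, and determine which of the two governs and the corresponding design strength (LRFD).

t_e = 0.707 × 6 = 4.242 mm; L = 370 mm.
Weld metal: φR_n = 0.75 × 0.6 × 490 × 4.242 × 370 × 10⁻³ = 346.1 kN.
Base metal (shear rupture): φR_n = 0.75 × 0.6 × 450 × 16 × 370 × 10⁻³ = 1199 kN.
Governing: weld metal.

φR_n ≈ 346 kN (weld metal governs)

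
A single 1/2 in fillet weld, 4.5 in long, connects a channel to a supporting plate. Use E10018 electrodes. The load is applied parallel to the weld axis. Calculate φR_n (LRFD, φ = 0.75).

φR_n ≈ 71.6 kip

E100XX → F_EXX = 100 ksi.
Effective throat t_e = 0.707 × 0.5 = 0.3535 in.
Total length L = 4.5 in; A_we = 0.3535 × 4.5 = 1.591 in².
F_nw = 0.6 F_EXX = 0.6 × 100 = 60 ksi.
φR_n = 0.75 × 60 × 1.591 = 71.58 kip.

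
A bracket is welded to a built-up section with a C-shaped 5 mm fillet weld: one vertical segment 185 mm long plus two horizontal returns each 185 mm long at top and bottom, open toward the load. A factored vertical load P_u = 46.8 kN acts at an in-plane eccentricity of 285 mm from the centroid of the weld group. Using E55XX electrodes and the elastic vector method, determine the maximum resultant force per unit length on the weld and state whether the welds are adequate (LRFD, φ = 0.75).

E55XX → F_EXX = 550 MPa.
Total weld length L_w = 555 mm. Treat welds as unit-width lines.
Centroid: x̄ = 2×185×92.5 / 555 = 61.67 mm from the vertical weld.
Polar moment about centroid: J = I_x + I_y = [185³/12 + 2×185×92.5²] + [185×61.67² + 2(185³/12 + 185×30.83²)] = 5804000 mm³.
Direct shear f_v = P/L_w = 46.8×10³ / 555 = 84.32 N/mm (vertical).
Torsion M = P·e = 46.8×10³ × 285 = 13338000 N·mm.
Critical point at (x, y) = (123.3, 92.5) from centroid. f_tx = M·y/J = 212.6 N/mm; f_ty = M·x/J = 283.4 N/mm.
Resultant f_max = √[f_tx² + (f_v + f_ty)²] = √[212.6² + (84.32 + 283.4)²] = 424.8 N/mm.
Capacity per unit length: φr_n = 0.75 × 0.6 × 550 × (0.707 × 5) = 874.9 N/mm.
424.8 ≤ 874.9 → adequate.

f_max ≈ 425 N/mm; adequate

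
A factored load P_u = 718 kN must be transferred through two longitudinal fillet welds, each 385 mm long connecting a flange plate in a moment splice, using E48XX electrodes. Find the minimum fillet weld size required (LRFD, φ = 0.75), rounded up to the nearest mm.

E48XX → F_EXX = 480 MPa.
Total weld length L = 770 mm.
Required throat t_e = P_u / (φ × 0.6 F_EXX × L) = 718 / (0.75 × 0.6 × 480 × 770 × 10⁻³) = 4.317 mm.
Required leg w = t_e / 0.707 = 6.106 mm → use 7 mm.

w = 7 mm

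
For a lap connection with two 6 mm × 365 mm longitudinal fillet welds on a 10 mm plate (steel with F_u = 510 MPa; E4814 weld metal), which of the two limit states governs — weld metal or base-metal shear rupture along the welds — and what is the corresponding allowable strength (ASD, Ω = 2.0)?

E48XX → F_EXX = 480 MPa.
t_e = 0.707 × 6 = 4.242 mm; L = 730 mm.
Weld metal: R_n/Ω = (1/2.0) × 0.6 × 480 × 4.242 × 730 × 10⁻³ = 445.9 kN.
Base metal (shear rupture): R_n/Ω = (1/2.0) × 0.6 × 510 × 10 × 730 × 10⁻³ = 1117 kN.
Governing: weld metal.

R_n/Ω ≈ 446 kN (weld metal governs)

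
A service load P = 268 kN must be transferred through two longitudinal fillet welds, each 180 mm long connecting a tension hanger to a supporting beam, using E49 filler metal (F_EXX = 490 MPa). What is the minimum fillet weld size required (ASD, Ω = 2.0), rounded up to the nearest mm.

Total weld length L = 360 mm.
Required throat t_e = P × Ω / (0.6 F_EXX × L) = 268 × 2.0 / (0.6 × 490 × 360 × 10⁻³) = 5.064 mm.
Required leg w = t_e / 0.707 = 7.163 mm → use 8 mm.

w = 8 mm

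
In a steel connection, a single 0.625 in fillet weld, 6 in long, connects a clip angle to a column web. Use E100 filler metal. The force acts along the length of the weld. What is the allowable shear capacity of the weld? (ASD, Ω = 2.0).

E100XX → F_EXX = 100 ksi.
Effective throat t_e = 0.707 × 0.625 = 0.4419 in.
Total length L = 6 in; A_we = 0.4419 × 6 = 2.651 in².
F_nw = 0.6 F_EXX = 0.6 × 100 = 60 ksi.
R_n = 60 × 2.651 = 159.1 kips; R_n/Ω = 159.1/2.0 = 79.54 kips.

R_n/Ω ≈ 79.5 kips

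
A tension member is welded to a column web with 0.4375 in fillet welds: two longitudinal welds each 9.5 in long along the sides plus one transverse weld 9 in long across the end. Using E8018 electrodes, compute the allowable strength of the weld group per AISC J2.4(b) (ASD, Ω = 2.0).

R_n/Ω ≈ 220 kip

E80XX → F_EXX = 80 ksi.
t_e = 0.707 × 0.4375 = 0.3093 in.
R_nwl = 0.6 × 80 × 0.3093 × 19 = 282.1 kip (longitudinal, 2 welds).
R_nwt = 0.6 × 80 × 0.3093 × 9 = 133.6 kip (transverse, base value).
(i) R_nwl + R_nwt = 415.7 kip; (ii) 0.85 R_nwl + 1.5 R_nwt = 440.2 kip.
R_n = max = 440.2 kip [governs: (ii)]; R_n/Ω = 220.1 kip.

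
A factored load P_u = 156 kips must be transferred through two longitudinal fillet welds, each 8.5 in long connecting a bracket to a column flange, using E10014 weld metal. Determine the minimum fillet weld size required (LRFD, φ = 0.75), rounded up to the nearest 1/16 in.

E100XX → F_EXX = 100 ksi.
Total weld length L = 17 in.
Required throat t_e = P_u / (φ × 0.6 F_EXX × L) = 156 / (0.75 × 0.6 × 100 × 17) = 0.2039 in.
Required leg w = t_e / 0.707 = 0.2884 in → use 5/16 in.

w = 5/16 in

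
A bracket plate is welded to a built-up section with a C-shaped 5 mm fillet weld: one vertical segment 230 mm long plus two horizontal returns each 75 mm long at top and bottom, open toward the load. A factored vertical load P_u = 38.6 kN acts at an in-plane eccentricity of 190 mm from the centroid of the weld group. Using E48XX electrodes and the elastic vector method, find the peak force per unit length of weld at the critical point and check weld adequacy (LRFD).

f_max ≈ 357 N/mm; adequate

E48XX → F_EXX = 480 MPa.
Total weld length L_w = 380 mm. Treat welds as unit-width lines.
Centroid: x̄ = 2×75×37.5 / 380 = 14.8 mm from the vertical weld.
Polar moment about centroid: J = I_x + I_y = [230³/12 + 2×75×115²] + [230×14.8² + 2(75³/12 + 75×22.7²)] = 3196000 mm³.
Direct shear f_v = P/L_w = 38.6×10³ / 380 = 101.6 N/mm (vertical).
Torsion M = P·e = 38.6×10³ × 190 = 7334000 N·mm.
Critical point at (x, y) = (60.2, 115) from centroid. f_tx = M·y/J = 263.9 N/mm; f_ty = M·x/J = 138.2 N/mm.
Resultant f_max = √[f_tx² + (f_v + f_ty)²] = √[263.9² + (101.6 + 138.2)²] = 356.5 N/mm.
Capacity per unit length: φr_n = 0.75 × 0.6 × 480 × (0.707 × 5) = 763.6 N/mm.
356.5 ≤ 763.6 → adequate.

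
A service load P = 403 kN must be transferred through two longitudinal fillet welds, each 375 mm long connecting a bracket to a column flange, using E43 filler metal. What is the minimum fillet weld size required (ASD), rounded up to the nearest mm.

w = 6 mm

E43XX → F_EXX = 430 MPa.
Total weld length L = 750 mm.
Required throat t_e = P × Ω / (0.6 F_EXX × L) = 403 × 2.0 / (0.6 × 430 × 750 × 10⁻³) = 4.165 mm.
Required leg w = t_e / 0.707 = 5.892 mm → use 6 mm.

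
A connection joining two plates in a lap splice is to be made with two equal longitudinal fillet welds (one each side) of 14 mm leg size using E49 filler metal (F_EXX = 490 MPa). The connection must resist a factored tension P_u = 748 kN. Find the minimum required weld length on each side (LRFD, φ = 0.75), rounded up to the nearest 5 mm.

Throat t_e = 0.707 × 14 = 9.898 mm.
φr_n = 0.75 × 0.6 × 490 × 9.898 × 10⁻³ = 2.183 kN/mm.
L_req = P_u / φr_n = 748 / 2.183 = 342.7 mm total.
Per side: 342.7 / 2 = 171.4 mm.
Round up → use L = 175 mm on each side.

L = 175 mm on each side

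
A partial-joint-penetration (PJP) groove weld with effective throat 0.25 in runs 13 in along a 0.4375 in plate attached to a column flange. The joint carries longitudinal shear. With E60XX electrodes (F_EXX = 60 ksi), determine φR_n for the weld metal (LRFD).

Effective throat (given) t_e = 0.25 in.
A_we = 0.25 × 13 = 3.25 in².
F_nw = 0.6 F_EXX = 36 ksi.
φR_n = 0.75 × 36 × 3.25 = 87.75 kip.

φR_n ≈ 87.8 kip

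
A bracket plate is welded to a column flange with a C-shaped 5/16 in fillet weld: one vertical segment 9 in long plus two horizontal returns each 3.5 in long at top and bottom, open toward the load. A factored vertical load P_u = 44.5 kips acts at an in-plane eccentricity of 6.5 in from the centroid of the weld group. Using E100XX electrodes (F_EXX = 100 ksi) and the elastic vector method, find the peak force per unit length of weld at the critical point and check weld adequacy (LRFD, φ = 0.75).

Total weld length L_w = 16 in. Treat welds as unit-width lines.
Centroid: x̄ = 2×3.5×1.75 / 16 = 0.7656 in from the vertical weld.
Polar moment about centroid: J = I_x + I_y = [9³/12 + 2×3.5×4.5²] + [9×0.7656² + 2(3.5³/12 + 3.5×0.9844²)] = 221.7 in³.
Direct shear f_v = P/L_w = 44.5 / 16 = 2.781 kip/in (vertical).
Torsion M = P·e = 44.5 × 6.5 = 289.25 kip·in.
Critical point at (x, y) = (2.734, 4.5) from centroid. f_tx = M·y/J = 5.871 kip/in; f_ty = M·x/J = 3.567 kip/in.
Resultant f_max = √[f_tx² + (f_v + f_ty)²] = √[5.871² + (2.781 + 3.567)²] = 8.647 kip/in.
Capacity per unit length: φr_n = 0.75 × 0.6 × 100 × (0.707 × 0.3125) = 9.942 kip/in.
8.647 ≤ 9.942 → adequate.

f_max ≈ 8.65 kip/in; adequate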